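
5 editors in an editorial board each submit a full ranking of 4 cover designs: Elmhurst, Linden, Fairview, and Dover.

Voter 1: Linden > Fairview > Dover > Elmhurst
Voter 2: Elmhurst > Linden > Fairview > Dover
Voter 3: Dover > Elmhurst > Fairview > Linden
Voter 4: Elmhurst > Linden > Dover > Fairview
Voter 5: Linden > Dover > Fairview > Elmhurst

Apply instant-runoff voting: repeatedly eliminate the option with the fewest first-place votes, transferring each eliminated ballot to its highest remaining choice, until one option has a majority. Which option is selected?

Elmhurst

Round 1: Elmhurst 2, Linden 2, Dover 1, Fairview 0. Fairview has the fewest and is eliminated.
Round 2: Elmhurst 2, Linden 2, Dover 1. Dover has the fewest and is eliminated.
Round 3: Elmhurst 3, Linden 2. Elmhurst has a majority.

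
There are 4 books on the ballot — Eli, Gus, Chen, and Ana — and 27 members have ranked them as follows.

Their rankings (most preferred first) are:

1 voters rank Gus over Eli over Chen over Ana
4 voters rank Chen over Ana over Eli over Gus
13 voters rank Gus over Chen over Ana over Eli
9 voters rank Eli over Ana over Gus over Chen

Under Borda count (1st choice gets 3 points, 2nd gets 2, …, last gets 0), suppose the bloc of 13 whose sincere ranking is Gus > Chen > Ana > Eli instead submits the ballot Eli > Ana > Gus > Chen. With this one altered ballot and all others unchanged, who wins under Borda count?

Borda totals with the altered ballot: Eli 72, Gus 25, Chen 13, Ana 52.
The switch changes the winner from Gus to Eli.

Eli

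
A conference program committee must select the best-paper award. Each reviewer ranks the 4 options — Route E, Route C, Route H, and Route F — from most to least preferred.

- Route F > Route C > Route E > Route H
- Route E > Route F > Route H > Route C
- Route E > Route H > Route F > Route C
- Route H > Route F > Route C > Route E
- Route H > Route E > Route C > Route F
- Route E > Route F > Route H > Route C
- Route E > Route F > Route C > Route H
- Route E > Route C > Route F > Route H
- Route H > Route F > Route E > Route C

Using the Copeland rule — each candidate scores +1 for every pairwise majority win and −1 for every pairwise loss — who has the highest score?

Route E

Pairwise results:
  Route E vs Route C: Route E wins 7–2.
  Route E vs Route H: Route E wins 6–3.
  Route E vs Route F: Route E wins 6–3.
  Route C vs Route H: Route H wins 6–3.
  Route C vs Route F: Route F wins 7–2.
  Route H vs Route F: Route F wins 5–4.
Copeland scores (wins − losses):
  Route E: 3 − 0 = 3
  Route C: 0 − 3 = -3
  Route H: 1 − 2 = -1
  Route F: 2 − 1 = 1
Route E has the best Copeland score.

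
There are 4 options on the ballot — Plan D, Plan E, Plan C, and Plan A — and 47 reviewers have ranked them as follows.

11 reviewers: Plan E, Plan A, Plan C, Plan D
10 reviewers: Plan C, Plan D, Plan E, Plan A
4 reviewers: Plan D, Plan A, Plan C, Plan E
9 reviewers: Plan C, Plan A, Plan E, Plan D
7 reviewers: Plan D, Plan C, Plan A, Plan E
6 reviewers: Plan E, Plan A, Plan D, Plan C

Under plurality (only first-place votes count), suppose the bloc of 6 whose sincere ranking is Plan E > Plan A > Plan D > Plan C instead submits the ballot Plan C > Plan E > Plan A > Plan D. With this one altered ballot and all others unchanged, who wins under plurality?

First-place totals with the altered ballot: Plan D 11, Plan E 11, Plan C 25, Plan A 0.
The winner is unchanged: still Plan C.

Plan C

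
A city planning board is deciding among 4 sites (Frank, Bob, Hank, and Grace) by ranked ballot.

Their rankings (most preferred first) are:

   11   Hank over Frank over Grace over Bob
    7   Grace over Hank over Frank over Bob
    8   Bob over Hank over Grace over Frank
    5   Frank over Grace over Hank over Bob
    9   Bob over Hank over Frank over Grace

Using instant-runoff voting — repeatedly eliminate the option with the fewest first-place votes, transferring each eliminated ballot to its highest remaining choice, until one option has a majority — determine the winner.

Grace

Round 1: Bob 17, Hank 11, Grace 7, Frank 5. Frank has the fewest and is eliminated.
Round 2: Bob 17, Grace 12, Hank 11. Hank has the fewest and is eliminated.
Round 3: Grace 23, Bob 17. Grace has a majority.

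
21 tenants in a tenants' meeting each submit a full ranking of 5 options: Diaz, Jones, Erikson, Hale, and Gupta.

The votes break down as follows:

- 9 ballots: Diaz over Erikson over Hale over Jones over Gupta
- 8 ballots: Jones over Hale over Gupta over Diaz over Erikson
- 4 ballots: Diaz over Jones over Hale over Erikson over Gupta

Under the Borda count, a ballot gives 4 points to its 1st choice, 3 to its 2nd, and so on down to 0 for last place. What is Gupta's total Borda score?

16

Borda scores:
  Diaz: 9·4 + 8·1 + 4·4 = 60
  Jones: 9·1 + 8·4 + 4·3 = 53
  Erikson: 9·3 + 8·0 + 4·1 = 31
  Hale: 9·2 + 8·3 + 4·2 = 50
  Gupta: 9·0 + 8·2 + 4·0 = 16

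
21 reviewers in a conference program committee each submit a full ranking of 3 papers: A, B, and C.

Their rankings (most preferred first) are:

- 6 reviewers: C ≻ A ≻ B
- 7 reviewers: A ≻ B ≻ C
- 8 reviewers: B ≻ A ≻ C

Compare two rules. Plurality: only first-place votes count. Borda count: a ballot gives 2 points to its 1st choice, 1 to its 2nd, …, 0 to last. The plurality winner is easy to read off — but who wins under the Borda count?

A

Plurality first-place counts: A 7, B 8, C 6 → B.
Borda totals: A 28, B 23, C 12 → A.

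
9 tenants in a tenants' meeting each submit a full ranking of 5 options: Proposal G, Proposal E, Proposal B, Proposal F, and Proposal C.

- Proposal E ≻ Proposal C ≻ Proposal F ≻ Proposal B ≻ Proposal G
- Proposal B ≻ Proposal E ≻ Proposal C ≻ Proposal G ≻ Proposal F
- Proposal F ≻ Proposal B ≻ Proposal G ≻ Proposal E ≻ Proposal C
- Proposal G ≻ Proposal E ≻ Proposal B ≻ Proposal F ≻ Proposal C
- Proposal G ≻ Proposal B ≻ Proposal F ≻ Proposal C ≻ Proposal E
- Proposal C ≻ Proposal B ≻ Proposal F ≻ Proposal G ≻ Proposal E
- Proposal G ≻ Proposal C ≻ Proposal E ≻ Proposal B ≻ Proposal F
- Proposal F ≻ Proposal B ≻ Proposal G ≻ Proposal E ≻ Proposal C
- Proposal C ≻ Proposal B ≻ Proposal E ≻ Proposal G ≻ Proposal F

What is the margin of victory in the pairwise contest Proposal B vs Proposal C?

Ballots ranking Proposal B above Proposal C: 5.
Ballots ranking Proposal C above Proposal B: 4.
Proposal B wins 5–4, a margin of 1.

1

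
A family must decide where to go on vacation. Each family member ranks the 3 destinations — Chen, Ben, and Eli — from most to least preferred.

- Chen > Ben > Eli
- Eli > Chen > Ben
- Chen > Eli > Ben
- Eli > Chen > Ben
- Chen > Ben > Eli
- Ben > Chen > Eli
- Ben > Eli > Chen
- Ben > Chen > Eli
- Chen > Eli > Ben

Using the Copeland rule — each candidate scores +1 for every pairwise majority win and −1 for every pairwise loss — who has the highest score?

Pairwise results:
  Chen vs Ben: Chen wins 6–3.
  Chen vs Eli: Chen wins 6–3.
  Ben vs Eli: Ben wins 5–4.
Copeland scores (wins − losses):
  Chen: 2 − 0 = 2
  Ben: 1 − 1 = 0
  Eli: 0 − 2 = -2
Chen has the best Copeland score.

Chen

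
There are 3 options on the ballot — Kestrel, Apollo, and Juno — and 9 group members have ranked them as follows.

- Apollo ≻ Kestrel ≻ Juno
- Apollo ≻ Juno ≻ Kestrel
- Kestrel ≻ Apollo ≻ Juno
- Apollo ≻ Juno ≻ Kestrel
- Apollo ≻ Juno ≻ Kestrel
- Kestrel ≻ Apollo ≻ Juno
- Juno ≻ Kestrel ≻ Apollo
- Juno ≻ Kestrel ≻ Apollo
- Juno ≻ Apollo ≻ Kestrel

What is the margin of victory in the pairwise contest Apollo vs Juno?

3

Ballots ranking Apollo above Juno: 6.
Ballots ranking Juno above Apollo: 3.
Apollo wins 6–3, a margin of 3.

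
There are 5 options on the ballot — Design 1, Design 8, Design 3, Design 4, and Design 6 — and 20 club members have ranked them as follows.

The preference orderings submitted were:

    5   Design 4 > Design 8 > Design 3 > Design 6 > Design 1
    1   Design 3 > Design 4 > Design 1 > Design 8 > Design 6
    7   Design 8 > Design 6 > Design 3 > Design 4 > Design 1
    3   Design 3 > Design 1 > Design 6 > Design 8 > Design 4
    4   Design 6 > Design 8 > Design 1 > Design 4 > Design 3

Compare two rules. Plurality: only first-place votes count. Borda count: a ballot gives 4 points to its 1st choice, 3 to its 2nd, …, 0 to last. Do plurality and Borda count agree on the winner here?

Plurality first-place counts: Design 1 0, Design 8 7, Design 3 4, Design 4 5, Design 6 4 → Design 8.
Borda totals: Design 1 19, Design 8 59, Design 3 40, Design 4 34, Design 6 48 → Design 8.
The two rules agree on Design 8.

Yes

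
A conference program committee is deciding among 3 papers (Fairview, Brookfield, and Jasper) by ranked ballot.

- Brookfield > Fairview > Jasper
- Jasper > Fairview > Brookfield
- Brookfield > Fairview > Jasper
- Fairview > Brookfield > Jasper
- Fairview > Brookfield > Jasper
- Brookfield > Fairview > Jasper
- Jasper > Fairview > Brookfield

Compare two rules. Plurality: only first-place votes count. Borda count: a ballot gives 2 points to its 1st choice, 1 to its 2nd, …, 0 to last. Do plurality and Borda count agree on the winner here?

No

Plurality first-place counts: Fairview 2, Brookfield 3, Jasper 2 → Brookfield.
Borda totals: Fairview 9, Brookfield 8, Jasper 4 → Fairview.
The two rules disagree: plurality picks Brookfield, Borda picks Fairview.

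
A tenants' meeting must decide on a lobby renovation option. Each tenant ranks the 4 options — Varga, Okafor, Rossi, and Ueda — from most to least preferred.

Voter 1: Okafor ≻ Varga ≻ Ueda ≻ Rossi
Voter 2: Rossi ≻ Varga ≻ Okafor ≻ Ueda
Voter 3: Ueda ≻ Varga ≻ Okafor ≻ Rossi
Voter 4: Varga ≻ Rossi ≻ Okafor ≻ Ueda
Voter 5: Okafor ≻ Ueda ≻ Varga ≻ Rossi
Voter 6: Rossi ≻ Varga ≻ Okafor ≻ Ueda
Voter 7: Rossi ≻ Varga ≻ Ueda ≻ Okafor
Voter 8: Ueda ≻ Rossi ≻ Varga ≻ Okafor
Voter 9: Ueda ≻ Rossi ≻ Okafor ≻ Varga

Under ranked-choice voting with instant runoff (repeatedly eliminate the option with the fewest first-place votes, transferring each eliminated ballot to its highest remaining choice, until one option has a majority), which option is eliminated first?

Round 1: Rossi 3, Ueda 3, Okafor 2, Varga 1. Varga has the fewest and is eliminated.
Round 2: Rossi 4, Ueda 3, Okafor 2. Okafor has the fewest and is eliminated.
Round 3: Ueda 5, Rossi 4. Ueda has a majority.

Varga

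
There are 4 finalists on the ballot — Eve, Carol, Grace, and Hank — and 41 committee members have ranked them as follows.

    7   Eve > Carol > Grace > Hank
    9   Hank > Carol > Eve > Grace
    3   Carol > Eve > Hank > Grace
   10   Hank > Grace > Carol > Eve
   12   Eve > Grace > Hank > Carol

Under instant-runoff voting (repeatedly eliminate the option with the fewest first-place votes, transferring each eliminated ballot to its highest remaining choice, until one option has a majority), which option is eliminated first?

Grace

Round 1: Eve 19, Hank 19, Carol 3, Grace 0. Grace has the fewest and is eliminated.
Round 2: Eve 19, Hank 19, Carol 3. Carol has the fewest and is eliminated.
Round 3: Eve 22, Hank 19. Eve has a majority.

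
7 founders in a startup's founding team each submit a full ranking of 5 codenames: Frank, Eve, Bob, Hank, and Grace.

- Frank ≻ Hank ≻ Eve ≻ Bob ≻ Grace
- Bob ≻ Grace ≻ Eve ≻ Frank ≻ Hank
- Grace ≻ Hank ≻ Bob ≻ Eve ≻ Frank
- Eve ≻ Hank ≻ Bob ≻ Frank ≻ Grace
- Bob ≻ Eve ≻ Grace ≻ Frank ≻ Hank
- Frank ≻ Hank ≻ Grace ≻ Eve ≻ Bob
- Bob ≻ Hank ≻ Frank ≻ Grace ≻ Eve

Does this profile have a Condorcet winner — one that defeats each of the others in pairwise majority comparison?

Head-to-head results (7 voters total):
Frank vs Eve: Eve wins 4–3.
Frank vs Bob: Bob wins 5–2.
Frank vs Hank: Frank wins 4–3.
Frank vs Grace: Frank wins 4–3.
Eve vs Bob: Bob wins 4–3.
Eve vs Hank: Hank wins 4–3.
Eve vs Grace: Grace wins 4–3.
Bob vs Hank: Hank wins 4–3.
Bob vs Grace: Bob wins 5–2.
Hank vs Grace: Hank wins 4–3.
No candidate beats all others: Frank beats Hank beats Eve beats Frank, a majority cycle.

No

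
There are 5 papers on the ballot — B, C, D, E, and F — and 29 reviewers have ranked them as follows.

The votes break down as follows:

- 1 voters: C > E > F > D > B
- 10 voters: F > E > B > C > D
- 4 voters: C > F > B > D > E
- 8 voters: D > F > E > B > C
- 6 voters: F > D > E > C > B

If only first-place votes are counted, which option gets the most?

F

First-place vote totals:
  B: 0
  C: 5
  D: 8
  E: 0
  F: 16
F has the most first-place votes.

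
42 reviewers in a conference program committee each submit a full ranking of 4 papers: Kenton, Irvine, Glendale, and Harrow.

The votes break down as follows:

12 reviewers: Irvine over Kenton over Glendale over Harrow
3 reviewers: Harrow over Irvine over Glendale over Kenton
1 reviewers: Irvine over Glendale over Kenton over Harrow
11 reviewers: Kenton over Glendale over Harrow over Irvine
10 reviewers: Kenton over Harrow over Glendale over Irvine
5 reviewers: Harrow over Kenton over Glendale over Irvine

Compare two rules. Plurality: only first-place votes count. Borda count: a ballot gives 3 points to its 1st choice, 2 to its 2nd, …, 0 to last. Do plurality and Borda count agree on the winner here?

Yes

Plurality first-place counts: Kenton 21, Irvine 13, Glendale 0, Harrow 8 → Kenton.
Borda totals: Kenton 98, Irvine 45, Glendale 54, Harrow 55 → Kenton.
The two rules agree on Kenton.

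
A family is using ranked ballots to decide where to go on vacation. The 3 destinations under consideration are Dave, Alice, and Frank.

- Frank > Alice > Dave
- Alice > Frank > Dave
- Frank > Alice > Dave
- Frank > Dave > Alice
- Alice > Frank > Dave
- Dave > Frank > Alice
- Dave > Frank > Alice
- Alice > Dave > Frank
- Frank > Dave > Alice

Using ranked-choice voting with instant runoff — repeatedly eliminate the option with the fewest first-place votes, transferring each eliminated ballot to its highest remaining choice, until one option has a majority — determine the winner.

Frank

Round 1: Frank 4, Alice 3, Dave 2. Dave has the fewest and is eliminated.
Round 2: Frank 6, Alice 3. Frank has a majority.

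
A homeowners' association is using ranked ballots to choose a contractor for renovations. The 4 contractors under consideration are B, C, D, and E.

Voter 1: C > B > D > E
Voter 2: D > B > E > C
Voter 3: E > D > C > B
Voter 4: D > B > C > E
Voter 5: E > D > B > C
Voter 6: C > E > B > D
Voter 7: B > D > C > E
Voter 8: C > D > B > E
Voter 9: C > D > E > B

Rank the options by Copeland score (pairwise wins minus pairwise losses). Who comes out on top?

D

Pairwise results:
  B vs C: C wins 5–4.
  B vs D: D wins 6–3.
  B vs E: B wins 5–4.
  C vs D: D wins 5–4.
  C vs E: C wins 6–3.
  D vs E: D wins 6–3.
Copeland scores (wins − losses):
  B: 1 − 2 = -1
  C: 2 − 1 = 1
  D: 3 − 0 = 3
  E: 0 − 3 = -3
D has the best Copeland score.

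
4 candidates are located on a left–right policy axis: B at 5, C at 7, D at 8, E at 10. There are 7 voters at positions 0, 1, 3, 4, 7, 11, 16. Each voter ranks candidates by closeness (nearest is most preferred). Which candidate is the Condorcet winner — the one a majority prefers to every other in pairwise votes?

With single-peaked preferences on a line, the Condorcet winner is the candidate closest to the median voter.
The median voter (position 4) is closest to B at 5.
Check: B vs E — voters closer to B: 5 of 7.

B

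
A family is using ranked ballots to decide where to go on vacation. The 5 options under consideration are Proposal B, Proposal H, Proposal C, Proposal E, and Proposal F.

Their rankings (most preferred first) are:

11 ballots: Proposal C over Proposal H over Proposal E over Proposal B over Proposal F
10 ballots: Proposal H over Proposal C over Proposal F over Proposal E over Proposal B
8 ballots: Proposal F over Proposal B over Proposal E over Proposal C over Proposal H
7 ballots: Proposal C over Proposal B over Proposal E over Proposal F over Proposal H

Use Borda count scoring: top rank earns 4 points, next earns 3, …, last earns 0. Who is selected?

Borda scores:
  Proposal B: 11·1 + 10·0 + 8·3 + 7·3 = 56
  Proposal H: 11·3 + 10·4 + 8·0 + 7·0 = 73
  Proposal C: 11·4 + 10·3 + 8·1 + 7·4 = 110
  Proposal E: 11·2 + 10·1 + 8·2 + 7·2 = 62
  Proposal F: 11·0 + 10·2 + 8·4 + 7·1 = 59
Proposal C has the highest total.

Proposal C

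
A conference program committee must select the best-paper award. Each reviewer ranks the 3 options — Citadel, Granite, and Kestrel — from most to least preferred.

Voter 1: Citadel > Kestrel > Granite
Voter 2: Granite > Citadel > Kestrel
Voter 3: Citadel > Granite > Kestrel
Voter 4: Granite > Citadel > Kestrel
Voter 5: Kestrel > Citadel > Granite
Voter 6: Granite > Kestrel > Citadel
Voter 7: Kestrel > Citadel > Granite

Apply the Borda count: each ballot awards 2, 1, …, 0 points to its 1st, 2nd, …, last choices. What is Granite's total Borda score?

Borda scores:
  Citadel: 2 + 1 + 2 + 1 + 1 + 0 + 1 = 8
  Granite: 0 + 2 + 1 + 2 + 0 + 2 + 0 = 7
  Kestrel: 1 + 0 + 0 + 0 + 2 + 1 + 2 = 6

7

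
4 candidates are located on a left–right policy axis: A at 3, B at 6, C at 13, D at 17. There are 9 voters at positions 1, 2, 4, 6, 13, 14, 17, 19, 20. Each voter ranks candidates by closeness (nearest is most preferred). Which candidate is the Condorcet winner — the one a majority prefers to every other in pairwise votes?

With single-peaked preferences on a line, the Condorcet winner is the candidate closest to the median voter.
The median voter (position 13) is closest to C at 13.
Check: C vs B — voters closer to C: 5 of 9.

C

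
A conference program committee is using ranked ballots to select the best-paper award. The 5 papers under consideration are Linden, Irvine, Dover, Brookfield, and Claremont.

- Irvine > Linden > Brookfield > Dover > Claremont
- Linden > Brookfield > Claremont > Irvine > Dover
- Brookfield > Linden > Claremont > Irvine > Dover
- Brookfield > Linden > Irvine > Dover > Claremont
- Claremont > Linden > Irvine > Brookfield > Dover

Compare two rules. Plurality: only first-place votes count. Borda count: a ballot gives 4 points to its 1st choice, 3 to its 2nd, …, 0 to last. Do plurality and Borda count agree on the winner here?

Plurality first-place counts: Linden 1, Irvine 1, Dover 0, Brookfield 2, Claremont 1 → Brookfield.
Borda totals: Linden 16, Irvine 10, Dover 2, Brookfield 14, Claremont 8 → Linden.
The two rules disagree: plurality picks Brookfield, Borda picks Linden.

No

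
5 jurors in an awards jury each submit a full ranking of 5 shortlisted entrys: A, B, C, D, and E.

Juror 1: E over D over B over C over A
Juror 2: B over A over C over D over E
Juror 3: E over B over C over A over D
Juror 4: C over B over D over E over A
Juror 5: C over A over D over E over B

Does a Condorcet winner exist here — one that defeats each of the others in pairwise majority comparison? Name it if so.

Head-to-head results (5 voters total):
A vs B: B wins 4–1.
A vs C: C wins 4–1.
A vs D: A wins 3–2.
A vs E: E wins 3–2.
B vs C: B wins 3–2.
B vs D: B wins 3–2.
B vs E: E wins 3–2.
C vs D: C wins 4–1.
C vs E: C wins 3–2.
D vs E: D wins 3–2.
No candidate beats all others: A beats D beats E beats A, a majority cycle.

None — there is no Condorcet winner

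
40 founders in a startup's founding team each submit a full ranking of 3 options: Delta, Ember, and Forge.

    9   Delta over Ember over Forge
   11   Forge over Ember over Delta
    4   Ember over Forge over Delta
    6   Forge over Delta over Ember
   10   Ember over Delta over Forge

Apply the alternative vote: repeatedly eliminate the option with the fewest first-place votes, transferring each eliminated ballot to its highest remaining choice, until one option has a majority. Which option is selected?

Ember

Round 1: Forge 17, Ember 14, Delta 9. Delta has the fewest and is eliminated.
Round 2: Ember 23, Forge 17. Ember has a majority.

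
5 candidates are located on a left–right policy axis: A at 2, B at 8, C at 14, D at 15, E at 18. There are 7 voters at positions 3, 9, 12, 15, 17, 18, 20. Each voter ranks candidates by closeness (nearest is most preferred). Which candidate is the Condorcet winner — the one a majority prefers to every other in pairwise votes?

With single-peaked preferences on a line, the Condorcet winner is the candidate closest to the median voter.
The median voter (position 15) is closest to D at 15.
Check: D vs C — voters closer to D: 4 of 7.

D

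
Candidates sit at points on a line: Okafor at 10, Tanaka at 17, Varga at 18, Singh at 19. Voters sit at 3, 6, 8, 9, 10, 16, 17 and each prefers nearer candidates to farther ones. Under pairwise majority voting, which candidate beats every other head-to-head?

With single-peaked preferences on a line, the Condorcet winner is the candidate closest to the median voter.
The median voter (position 9) is closest to Okafor at 10.
Check: Okafor vs Varga — voters closer to Okafor: 5 of 7.

Okafor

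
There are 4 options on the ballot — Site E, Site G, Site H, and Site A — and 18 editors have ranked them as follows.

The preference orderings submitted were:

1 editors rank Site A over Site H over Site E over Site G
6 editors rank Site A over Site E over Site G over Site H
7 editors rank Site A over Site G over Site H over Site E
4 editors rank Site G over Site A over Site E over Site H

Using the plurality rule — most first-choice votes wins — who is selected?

First-place vote totals:
  Site E: 0
  Site G: 4
  Site H: 0
  Site A: 14
Site A has the most first-place votes.

Site A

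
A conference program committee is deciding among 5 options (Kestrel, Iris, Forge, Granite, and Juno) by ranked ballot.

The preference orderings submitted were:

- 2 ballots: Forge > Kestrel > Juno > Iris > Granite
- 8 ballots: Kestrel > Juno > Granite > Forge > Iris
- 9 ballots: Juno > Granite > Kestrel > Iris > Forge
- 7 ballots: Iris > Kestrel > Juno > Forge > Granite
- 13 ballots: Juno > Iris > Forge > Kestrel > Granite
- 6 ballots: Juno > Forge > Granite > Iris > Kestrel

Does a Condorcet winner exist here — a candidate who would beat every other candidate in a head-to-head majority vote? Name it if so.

Juno

Head-to-head results (45 voters total):
Kestrel vs Iris: Iris wins 26–19.
Kestrel vs Forge: Kestrel wins 24–21.
Kestrel vs Granite: Kestrel wins 30–15.
Kestrel vs Juno: Juno wins 28–17.
Iris vs Forge: Iris wins 29–16.
Iris vs Granite: Granite wins 23–22.
Iris vs Juno: Juno wins 38–7.
Forge vs Granite: Forge wins 28–17.
Forge vs Juno: Juno wins 43–2.
Granite vs Juno: Juno wins 45–0.
Juno beats each rival — Kestrel (28–17), Iris (38–7), Forge (43–2), Granite (45–0) — so Juno is the Condorcet winner.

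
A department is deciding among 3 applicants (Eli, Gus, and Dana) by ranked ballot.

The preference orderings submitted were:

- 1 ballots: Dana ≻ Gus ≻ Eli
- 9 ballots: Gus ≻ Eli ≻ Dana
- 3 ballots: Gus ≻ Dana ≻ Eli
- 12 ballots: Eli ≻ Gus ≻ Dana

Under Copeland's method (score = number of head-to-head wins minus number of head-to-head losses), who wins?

Gus

Pairwise results:
  Eli vs Gus: Gus wins 13–12.
  Eli vs Dana: Eli wins 21–4.
  Gus vs Dana: Gus wins 24–1.
Copeland scores (wins − losses):
  Eli: 1 − 1 = 0
  Gus: 2 − 0 = 2
  Dana: 0 − 2 = -2
Gus has the best Copeland score.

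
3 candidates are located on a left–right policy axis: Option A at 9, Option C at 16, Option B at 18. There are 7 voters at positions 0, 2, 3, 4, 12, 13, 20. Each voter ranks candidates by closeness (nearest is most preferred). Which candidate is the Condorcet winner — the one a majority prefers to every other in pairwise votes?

Option A

With single-peaked preferences on a line, the Condorcet winner is the candidate closest to the median voter.
The median voter (position 4) is closest to Option A at 9.
Check: Option A vs Option B — voters closer to Option A: 6 of 7.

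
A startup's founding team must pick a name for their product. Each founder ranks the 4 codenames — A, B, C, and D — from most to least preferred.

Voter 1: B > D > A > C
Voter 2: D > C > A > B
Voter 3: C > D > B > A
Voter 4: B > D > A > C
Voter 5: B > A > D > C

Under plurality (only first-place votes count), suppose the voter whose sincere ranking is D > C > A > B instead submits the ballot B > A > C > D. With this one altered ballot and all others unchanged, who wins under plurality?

B

First-place totals with the altered ballot: A 0, B 4, C 1, D 0.
The winner is unchanged: still B.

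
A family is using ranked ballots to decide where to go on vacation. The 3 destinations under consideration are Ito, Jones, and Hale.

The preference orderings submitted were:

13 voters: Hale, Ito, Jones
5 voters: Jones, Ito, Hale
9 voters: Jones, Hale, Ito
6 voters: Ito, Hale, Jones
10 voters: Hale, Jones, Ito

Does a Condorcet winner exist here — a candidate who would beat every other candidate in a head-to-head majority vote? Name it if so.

Hale

Head-to-head results (43 voters total):
Ito vs Jones: Jones wins 24–19.
Ito vs Hale: Hale wins 32–11.
Jones vs Hale: Hale wins 29–14.
Hale beats each rival — Ito (32–11), Jones (29–14) — so Hale is the Condorcet winner.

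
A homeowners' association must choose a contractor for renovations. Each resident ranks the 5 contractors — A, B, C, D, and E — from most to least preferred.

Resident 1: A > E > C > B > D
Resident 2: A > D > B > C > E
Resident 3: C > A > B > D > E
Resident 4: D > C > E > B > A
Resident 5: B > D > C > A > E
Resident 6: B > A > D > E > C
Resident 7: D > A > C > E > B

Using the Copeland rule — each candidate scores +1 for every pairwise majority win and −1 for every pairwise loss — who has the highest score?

A

Pairwise results:
  A vs B: A wins 4–3.
  A vs C: A wins 4–3.
  A vs D: A wins 4–3.
  A vs E: A wins 6–1.
  B vs C: C wins 4–3.
  B vs D: B wins 4–3.
  B vs E: B wins 4–3.
  C vs D: D wins 5–2.
  C vs E: C wins 5–2.
  D vs E: D wins 6–1.
Copeland scores (wins − losses):
  A: 4 − 0 = 4
  B: 2 − 2 = 0
  C: 2 − 2 = 0
  D: 2 − 2 = 0
  E: 0 − 4 = -4
A has the best Copeland score.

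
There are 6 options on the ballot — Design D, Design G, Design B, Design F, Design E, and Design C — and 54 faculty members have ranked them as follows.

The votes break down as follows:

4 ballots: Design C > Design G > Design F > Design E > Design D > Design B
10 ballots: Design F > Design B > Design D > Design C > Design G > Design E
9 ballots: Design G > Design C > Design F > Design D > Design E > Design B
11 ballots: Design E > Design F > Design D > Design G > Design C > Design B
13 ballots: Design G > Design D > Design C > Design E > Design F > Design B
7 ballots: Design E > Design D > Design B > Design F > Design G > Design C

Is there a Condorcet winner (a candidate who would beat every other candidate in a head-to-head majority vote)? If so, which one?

Head-to-head results (54 voters total):
Design D vs Design G: Design D wins 28–26.
Design D vs Design B: Design D wins 44–10.
Design D vs Design F: Design F wins 34–20.
Design D vs Design E: Design D wins 32–22.
Design D vs Design C: Design D wins 41–13.
Design G vs Design B: Design G wins 37–17.
Design G vs Design F: Design F wins 28–26.
Design G vs Design E: Design G wins 36–18.
Design G vs Design C: Design G wins 40–14.
Design B vs Design F: Design F wins 47–7.
Design B vs Design E: Design E wins 44–10.
Design B vs Design C: Design C wins 37–17.
Design F vs Design E: Design E wins 31–23.
Design F vs Design C: Design F wins 28–26.
Design E vs Design C: Design C wins 36–18.
No candidate beats all others: Design D beats Design E beats Design F beats Design D, a majority cycle.

There is no Condorcet winner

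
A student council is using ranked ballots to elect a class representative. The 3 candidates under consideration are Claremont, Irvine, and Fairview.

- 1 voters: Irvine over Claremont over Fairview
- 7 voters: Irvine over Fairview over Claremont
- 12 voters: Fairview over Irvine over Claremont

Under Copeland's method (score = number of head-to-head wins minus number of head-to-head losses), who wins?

Fairview

Pairwise results:
  Claremont vs Irvine: Irvine wins 20–0.
  Claremont vs Fairview: Fairview wins 19–1.
  Irvine vs Fairview: Fairview wins 12–8.
Copeland scores (wins − losses):
  Claremont: 0 − 2 = -2
  Irvine: 1 − 1 = 0
  Fairview: 2 − 0 = 2
Fairview has the best Copeland score.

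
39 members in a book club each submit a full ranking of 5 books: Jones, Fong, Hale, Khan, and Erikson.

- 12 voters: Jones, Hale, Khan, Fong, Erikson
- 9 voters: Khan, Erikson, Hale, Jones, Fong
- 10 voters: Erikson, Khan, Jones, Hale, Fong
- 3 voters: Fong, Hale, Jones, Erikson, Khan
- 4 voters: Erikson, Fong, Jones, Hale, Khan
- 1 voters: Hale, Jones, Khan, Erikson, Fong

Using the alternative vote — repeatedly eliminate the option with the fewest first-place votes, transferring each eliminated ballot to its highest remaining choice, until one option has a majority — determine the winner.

Round 1: Erikson 14, Jones 12, Khan 9, Fong 3, Hale 1. Hale has the fewest and is eliminated.
Round 2: Erikson 14, Jones 13, Khan 9, Fong 3. Fong has the fewest and is eliminated.
Round 3: Jones 16, Erikson 14, Khan 9. Khan has the fewest and is eliminated.
Round 4: Erikson 23, Jones 16. Erikson has a majority.

Erikson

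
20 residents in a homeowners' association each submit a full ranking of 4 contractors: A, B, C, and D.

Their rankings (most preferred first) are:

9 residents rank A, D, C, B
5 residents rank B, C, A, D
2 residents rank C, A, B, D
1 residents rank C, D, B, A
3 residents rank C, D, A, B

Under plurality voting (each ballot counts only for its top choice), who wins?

First-place vote totals:
  A: 9
  B: 5
  C: 6
  D: 0
A has the most first-place votes.

A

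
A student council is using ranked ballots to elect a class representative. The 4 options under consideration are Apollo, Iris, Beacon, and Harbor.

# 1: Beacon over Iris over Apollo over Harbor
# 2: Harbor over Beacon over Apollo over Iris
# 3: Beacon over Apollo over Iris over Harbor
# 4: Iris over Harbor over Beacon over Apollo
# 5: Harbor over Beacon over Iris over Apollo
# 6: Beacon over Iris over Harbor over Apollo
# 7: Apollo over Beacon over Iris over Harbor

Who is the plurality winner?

First-place vote totals:
  Apollo: 1
  Iris: 1
  Beacon: 3
  Harbor: 2
Beacon has the most first-place votes.

Beacon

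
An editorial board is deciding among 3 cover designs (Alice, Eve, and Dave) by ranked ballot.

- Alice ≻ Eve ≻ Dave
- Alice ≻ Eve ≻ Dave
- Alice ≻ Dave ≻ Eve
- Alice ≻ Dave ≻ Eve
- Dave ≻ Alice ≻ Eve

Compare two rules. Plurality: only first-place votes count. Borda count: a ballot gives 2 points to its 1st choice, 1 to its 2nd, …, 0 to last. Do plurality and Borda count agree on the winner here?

Plurality first-place counts: Alice 4, Eve 0, Dave 1 → Alice.
Borda totals: Alice 9, Eve 2, Dave 4 → Alice.
The two rules agree on Alice.

Yes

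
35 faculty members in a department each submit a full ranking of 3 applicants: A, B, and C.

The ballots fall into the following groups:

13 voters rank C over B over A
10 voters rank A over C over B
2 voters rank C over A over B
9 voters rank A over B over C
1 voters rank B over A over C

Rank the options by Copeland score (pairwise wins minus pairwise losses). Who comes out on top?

Pairwise results:
  A vs B: A wins 21–14.
  A vs C: A wins 20–15.
  B vs C: C wins 25–10.
Copeland scores (wins − losses):
  A: 2 − 0 = 2
  B: 0 − 2 = -2
  C: 1 − 1 = 0
A has the best Copeland score.

A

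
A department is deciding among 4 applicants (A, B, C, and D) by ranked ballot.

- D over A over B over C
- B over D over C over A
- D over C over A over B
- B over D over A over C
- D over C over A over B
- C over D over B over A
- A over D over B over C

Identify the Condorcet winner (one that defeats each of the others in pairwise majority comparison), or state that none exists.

D

Head-to-head results (7 voters total):
A vs B: A wins 4–3.
A vs C: C wins 4–3.
A vs D: D wins 6–1.
B vs C: B wins 4–3.
B vs D: D wins 5–2.
C vs D: D wins 6–1.
D beats each rival — A (6–1), B (5–2), C (6–1) — so D is the Condorcet winner.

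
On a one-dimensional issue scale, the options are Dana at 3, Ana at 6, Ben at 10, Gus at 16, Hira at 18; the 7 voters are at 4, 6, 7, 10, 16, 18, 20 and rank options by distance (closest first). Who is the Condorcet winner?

With single-peaked preferences on a line, the Condorcet winner is the candidate closest to the median voter.
The median voter (position 10) is closest to Ben at 10.
Check: Ben vs Dana — voters closer to Ben: 5 of 7.

Ben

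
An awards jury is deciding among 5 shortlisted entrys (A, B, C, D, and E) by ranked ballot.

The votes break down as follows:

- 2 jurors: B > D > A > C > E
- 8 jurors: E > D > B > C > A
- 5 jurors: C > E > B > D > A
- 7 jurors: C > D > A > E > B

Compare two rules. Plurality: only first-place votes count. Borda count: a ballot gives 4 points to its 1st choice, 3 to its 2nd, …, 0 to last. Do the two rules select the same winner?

Yes

Plurality first-place counts: A 0, B 2, C 12, D 0, E 8 → C.
Borda totals: A 18, B 34, C 58, D 56, E 54 → C.
The two rules agree on C.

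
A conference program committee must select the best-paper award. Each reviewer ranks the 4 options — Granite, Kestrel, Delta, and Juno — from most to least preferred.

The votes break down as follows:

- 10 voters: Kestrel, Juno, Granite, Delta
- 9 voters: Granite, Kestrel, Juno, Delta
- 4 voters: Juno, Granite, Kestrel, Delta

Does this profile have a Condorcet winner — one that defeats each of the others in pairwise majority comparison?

Head-to-head results (23 voters total):
Granite vs Kestrel: Granite wins 13–10.
Granite vs Delta: Granite wins 23–0.
Granite vs Juno: Juno wins 14–9.
Kestrel vs Delta: Kestrel wins 23–0.
Kestrel vs Juno: Kestrel wins 19–4.
Delta vs Juno: Juno wins 23–0.
No candidate beats all others: Granite beats Kestrel beats Juno beats Granite, a majority cycle.

No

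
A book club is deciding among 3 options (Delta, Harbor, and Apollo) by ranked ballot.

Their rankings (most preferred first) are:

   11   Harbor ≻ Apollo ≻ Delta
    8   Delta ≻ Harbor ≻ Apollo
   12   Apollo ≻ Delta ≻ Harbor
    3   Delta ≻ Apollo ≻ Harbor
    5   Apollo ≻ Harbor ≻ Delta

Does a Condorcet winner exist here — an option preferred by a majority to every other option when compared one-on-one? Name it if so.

Apollo

Head-to-head results (39 voters total):
Delta vs Harbor: Delta wins 23–16.
Delta vs Apollo: Apollo wins 28–11.
Harbor vs Apollo: Apollo wins 20–19.
Apollo beats each rival — Delta (28–11), Harbor (20–19) — so Apollo is the Condorcet winner.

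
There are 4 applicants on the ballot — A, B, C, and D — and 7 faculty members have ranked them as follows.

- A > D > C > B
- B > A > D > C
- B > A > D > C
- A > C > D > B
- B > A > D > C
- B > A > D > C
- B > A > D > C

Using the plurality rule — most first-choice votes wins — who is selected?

First-place vote totals:
  A: 2
  B: 5
  C: 0
  D: 0
B has the most first-place votes.

B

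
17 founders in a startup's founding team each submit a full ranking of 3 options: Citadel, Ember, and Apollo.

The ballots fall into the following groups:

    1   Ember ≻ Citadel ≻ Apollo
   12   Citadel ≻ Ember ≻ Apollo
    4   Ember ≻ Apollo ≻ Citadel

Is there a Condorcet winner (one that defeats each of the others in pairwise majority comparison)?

Yes

Head-to-head results (17 voters total):
Citadel vs Ember: Citadel wins 12–5.
Citadel vs Apollo: Citadel wins 13–4.
Ember vs Apollo: Ember wins 17–0.
Citadel beats each rival — Ember (12–5), Apollo (13–4) — so Citadel is the Condorcet winner.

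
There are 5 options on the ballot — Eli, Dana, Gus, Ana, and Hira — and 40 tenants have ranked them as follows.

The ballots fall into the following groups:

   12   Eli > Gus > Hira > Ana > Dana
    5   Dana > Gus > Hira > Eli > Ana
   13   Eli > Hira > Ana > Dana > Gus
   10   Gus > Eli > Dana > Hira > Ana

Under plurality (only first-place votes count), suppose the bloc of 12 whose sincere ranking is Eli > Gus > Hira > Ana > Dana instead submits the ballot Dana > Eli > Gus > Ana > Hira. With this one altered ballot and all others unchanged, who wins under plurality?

Dana

First-place totals with the altered ballot: Eli 13, Dana 17, Gus 10, Ana 0, Hira 0.
The switch changes the winner from Eli to Dana.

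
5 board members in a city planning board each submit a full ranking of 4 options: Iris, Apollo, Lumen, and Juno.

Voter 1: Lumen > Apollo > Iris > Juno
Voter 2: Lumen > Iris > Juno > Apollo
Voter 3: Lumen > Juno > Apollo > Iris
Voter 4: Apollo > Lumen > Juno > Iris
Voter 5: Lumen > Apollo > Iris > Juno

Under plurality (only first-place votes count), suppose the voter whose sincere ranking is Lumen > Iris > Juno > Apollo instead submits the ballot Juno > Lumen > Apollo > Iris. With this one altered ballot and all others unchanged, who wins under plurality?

Lumen

First-place totals with the altered ballot: Iris 0, Apollo 1, Lumen 3, Juno 1.
The winner is unchanged: still Lumen.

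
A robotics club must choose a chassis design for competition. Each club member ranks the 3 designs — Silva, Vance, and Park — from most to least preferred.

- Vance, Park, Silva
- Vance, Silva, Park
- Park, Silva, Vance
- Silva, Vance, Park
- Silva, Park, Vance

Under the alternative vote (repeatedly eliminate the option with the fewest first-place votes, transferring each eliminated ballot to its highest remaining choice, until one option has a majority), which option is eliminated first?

Round 1: Silva 2, Vance 2, Park 1. Park has the fewest and is eliminated.
Round 2: Silva 3, Vance 2. Silva has a majority.

Park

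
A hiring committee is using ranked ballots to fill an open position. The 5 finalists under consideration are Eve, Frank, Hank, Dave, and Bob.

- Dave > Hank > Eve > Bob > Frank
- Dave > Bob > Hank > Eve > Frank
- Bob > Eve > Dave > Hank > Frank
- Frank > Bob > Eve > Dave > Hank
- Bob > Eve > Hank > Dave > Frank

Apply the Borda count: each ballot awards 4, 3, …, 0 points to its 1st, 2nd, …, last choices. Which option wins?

Borda scores:
  Eve: 2 + 1 + 3 + 2 + 3 = 11
  Frank: 0 + 0 + 0 + 4 + 0 = 4
  Hank: 3 + 2 + 1 + 0 + 2 = 8
  Dave: 4 + 4 + 2 + 1 + 1 = 12
  Bob: 1 + 3 + 4 + 3 + 4 = 15
Bob has the highest total.

Bob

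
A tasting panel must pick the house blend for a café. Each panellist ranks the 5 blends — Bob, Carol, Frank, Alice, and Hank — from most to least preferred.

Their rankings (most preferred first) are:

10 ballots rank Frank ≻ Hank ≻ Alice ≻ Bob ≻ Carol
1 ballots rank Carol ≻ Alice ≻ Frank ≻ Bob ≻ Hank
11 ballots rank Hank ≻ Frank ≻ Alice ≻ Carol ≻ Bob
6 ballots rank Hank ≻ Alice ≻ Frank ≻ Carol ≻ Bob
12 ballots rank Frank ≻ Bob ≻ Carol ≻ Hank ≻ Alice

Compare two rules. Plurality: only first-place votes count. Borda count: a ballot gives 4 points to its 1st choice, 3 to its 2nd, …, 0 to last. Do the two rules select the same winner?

Plurality first-place counts: Bob 0, Carol 1, Frank 22, Alice 0, Hank 17 → Frank.
Borda totals: Bob 47, Carol 45, Frank 135, Alice 63, Hank 110 → Frank.
The two rules agree on Frank.

Yes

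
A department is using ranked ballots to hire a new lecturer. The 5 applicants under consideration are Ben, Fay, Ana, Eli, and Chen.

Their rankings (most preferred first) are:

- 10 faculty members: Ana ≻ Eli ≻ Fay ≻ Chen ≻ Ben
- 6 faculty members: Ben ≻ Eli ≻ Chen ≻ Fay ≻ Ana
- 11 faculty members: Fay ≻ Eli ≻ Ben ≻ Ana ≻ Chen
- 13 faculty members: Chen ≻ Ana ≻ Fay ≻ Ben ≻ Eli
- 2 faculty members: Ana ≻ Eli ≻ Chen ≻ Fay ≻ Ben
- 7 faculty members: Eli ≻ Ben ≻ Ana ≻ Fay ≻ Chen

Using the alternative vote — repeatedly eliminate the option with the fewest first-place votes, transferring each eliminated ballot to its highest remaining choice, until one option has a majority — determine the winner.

Eli

Round 1: Chen 13, Ana 12, Fay 11, Eli 7, Ben 6. Ben has the fewest and is eliminated.
Round 2: Eli 13, Chen 13, Ana 12, Fay 11. Fay has the fewest and is eliminated.
Round 3: Eli 24, Chen 13, Ana 12. Ana has the fewest and is eliminated.
Round 4: Eli 36, Chen 13. Eli has a majority.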